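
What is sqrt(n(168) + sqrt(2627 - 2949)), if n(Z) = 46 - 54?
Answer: sqrt(-8 + I*sqrt(322)) ≈ 2.4132 + 3.718*I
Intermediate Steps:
n(Z) = -8
sqrt(n(168) + sqrt(2627 - 2949)) = sqrt(-8 + sqrt(2627 - 2949)) = sqrt(-8 + sqrt(-322)) = sqrt(-8 + I*sqrt(322))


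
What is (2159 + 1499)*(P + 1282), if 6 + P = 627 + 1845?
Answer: 13710184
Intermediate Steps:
P = 2466 (P = -6 + (627 + 1845) = -6 + 2472 = 2466)
(2159 + 1499)*(P + 1282) = (2159 + 1499)*(2466 + 1282) = 3658*3748 = 13710184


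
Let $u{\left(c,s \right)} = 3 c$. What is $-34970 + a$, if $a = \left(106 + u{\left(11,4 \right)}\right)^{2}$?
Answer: $-15649$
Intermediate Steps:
$a = 19321$ ($a = \left(106 + 3 \cdot 11\right)^{2} = \left(106 + 33\right)^{2} = 139^{2} = 19321$)
$-34970 + a = -34970 + 19321 = -15649$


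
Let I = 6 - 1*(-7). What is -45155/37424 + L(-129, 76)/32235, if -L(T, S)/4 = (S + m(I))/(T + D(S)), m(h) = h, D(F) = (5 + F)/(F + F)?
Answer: -28420918128487/23556643271280 ≈ -1.2065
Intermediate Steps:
I = 13 (I = 6 + 7 = 13)
D(F) = (5 + F)/(2*F) (D(F) = (5 + F)/((2*F)) = (5 + F)*(1/(2*F)) = (5 + F)/(2*F))
L(T, S) = -4*(13 + S)/(T + (5 + S)/(2*S)) (L(T, S) = -4*(S + 13)/(T + (5 + S)/(2*S)) = -4*(13 + S)/(T + (5 + S)/(2*S)))
-45155/37424 + L(-129, 76)/32235 = -45155/37424 - 8*76*(13 + 76)/(5 + 76 + 2*76*(-129))/32235 = -45155*1/37424 - 8*76*89/(5 + 76 - 19608)*(1/32235) = -45155/37424 - 8*76*89/(-19527)*(1/32235) = -45155/37424 - 8*76*(-1/19527)*89*(1/32235) = -45155/37424 + (54112/19527)*(1/32235) = -45155/37424 + 54112/629452845 = -28420918128487/23556643271280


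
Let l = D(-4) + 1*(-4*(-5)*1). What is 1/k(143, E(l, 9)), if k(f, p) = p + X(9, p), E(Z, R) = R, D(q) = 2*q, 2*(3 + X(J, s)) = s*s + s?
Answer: 1/51 ≈ 0.019608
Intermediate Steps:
X(J, s) = -3 + s/2 + s**2/2 (X(J, s) = -3 + (s*s + s)/2 = -3 + (s**2 + s)/2 = -3 + (s + s**2)/2 = -3 + (s/2 + s**2/2) = -3 + s/2 + s**2/2)
l = 12 (l = 2*(-4) + 1*(-4*(-5)*1) = -8 + 1*(20*1) = -8 + 1*20 = -8 + 20 = 12)
k(f, p) = -3 + p**2/2 + 3*p/2 (k(f, p) = p + (-3 + p/2 + p**2/2) = -3 + p**2/2 + 3*p/2)
1/k(143, E(l, 9)) = 1/(-3 + (1/2)*9**2 + (3/2)*9) = 1/(-3 + (1/2)*81 + 27/2) = 1/(-3 + 81/2 + 27/2) = 1/51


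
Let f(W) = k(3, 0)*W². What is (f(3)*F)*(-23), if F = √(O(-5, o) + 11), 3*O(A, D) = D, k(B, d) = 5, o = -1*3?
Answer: -1035*√10 ≈ -3273.0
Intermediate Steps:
o = -3
O(A, D) = D/3
f(W) = 5*W²
F = √10 (F = √((⅓)*(-3) + 11) = √(-1 + 11) = √10 ≈ 3.1623)
(f(3)*F)*(-23) = ((5*3²)*√10)*(-23) = ((5*9)*√10)*(-23) = (45*√10)*(-23) = -1035*√10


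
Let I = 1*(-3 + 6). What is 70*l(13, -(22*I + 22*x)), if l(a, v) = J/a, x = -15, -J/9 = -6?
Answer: 3780/13 ≈ 290.77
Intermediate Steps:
J = 54 (J = -9*(-6) = 54)
I = 3 (I = 1*3 = 3)
l(a, v) = 54/a
70*l(13, -(22*I + 22*x)) = 70*(54/13) = 3780/13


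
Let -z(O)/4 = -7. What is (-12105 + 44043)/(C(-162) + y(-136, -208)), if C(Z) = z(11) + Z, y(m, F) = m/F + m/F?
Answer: -138398/575 ≈ -240.69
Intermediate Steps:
z(O) = 28 (z(O) = -4*(-7) = 28)
y(m, F) = 2*m/F
C(Z) = 28 + Z
(-12105 + 44043)/(C(-162) + y(-136, -208)) = (-12105 + 44043)/((28 - 162) + 2*(-136)/(-208)) = 31938/(-134 + 2*(-136)*(-1/208)) = 31938/(-134 + 17/13) = 31938/(-1725/13) = 31938*(-13/1725) = -138398/575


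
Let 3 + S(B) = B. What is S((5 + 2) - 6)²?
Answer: 4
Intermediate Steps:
S(B) = -3 + B
S((5 + 2) - 6)² = (-3 + ((5 + 2) - 6))² = (-3 + (7 - 6))² = (-3 + 1)² = (-2)² = 4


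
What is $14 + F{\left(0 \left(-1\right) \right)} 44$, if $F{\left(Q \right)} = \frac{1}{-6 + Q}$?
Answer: $\frac{20}{3} \approx 6.6667$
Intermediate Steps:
$14 + F{\left(0 \left(-1\right) \right)} 44 = 14 + \frac{1}{-6 + 0 \left(-1\right)} 44 = 14 + \frac{1}{-6 + 0} \cdot 44 = 14 + \frac{1}{-6} \cdot 44 = 14 - \frac{22}{3} = \frac{20}{3}$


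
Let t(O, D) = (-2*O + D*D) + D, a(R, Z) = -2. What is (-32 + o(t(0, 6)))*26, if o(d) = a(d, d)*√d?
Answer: -832 - 52*√42 ≈ -1169.0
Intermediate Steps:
t(O, D) = D + D² - 2*O (t(O, D) = (-2*O + D²) + D = (D² - 2*O) + D = D + D² - 2*O)
o(d) = -2*√d
(-32 + o(t(0, 6)))*26 = (-32 - 2*√(6 + 6² - 2*0))*26 = (-32 - 2*√(6 + 36 + 0))*26 = (-32 - 2*√42)*26 = -832 - 52*√42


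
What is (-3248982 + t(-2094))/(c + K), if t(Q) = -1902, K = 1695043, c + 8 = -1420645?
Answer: -1625442/137195 ≈ -11.848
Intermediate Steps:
c = -1420653 (c = -8 - 1420645 = -1420653)
(-3248982 + t(-2094))/(c + K) = (-3248982 - 1902)/(-1420653 + 1695043) = -3250884/274390 = -3250884*1/274390 = -1625442/137195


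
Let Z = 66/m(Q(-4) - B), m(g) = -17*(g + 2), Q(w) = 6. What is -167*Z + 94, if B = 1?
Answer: 22208/119 ≈ 186.62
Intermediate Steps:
m(g) = -34 - 17*g (m(g) = -17*(2 + g) = -34 - 17*g)
Z = -66/119 (Z = 66/(-34 - 17*(6 - 1*1)) = 66/(-34 - 17*(6 - 1)) = 66/(-34 - 17*5) = 66/(-34 - 85) = 66/(-119) = 66*(-1/119) = -66/119 ≈ -0.55462)
-167*Z + 94 = -167*(-66/119) + 94 = 11022/119 + 94 = 22208/119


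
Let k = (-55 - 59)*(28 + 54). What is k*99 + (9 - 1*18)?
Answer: -925461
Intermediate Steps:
k = -9348 (k = -114*82 = -9348)
k*99 + (9 - 1*18) = -9348*99 + (9 - 1*18) = -925452 + (9 - 18) = -925452 - 9 = -925461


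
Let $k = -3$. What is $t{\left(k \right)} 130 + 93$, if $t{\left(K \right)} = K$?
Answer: $-297$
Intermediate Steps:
$t{\left(k \right)} 130 + 93 = \left(-3\right) 130 + 93 = -390 + 93 = -297$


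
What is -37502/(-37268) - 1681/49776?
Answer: 451013011/463762992 ≈ 0.97251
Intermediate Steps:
-37502/(-37268) - 1681/49776 = -37502*(-1/37268) - 1681*1/49776 = 18751/18634 - 1681/49776 = 451013011/463762992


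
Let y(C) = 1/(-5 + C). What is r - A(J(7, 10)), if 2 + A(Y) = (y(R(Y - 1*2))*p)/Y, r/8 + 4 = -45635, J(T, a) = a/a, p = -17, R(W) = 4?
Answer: -365127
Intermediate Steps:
J(T, a) = 1
r = -365112 (r = -32 + 8*(-45635) = -32 - 365080 = -365112)
A(Y) = -2 + 17/Y (A(Y) = -2 + (-17/(-5 + 4))/Y = -2 + (-17/(-1))/Y = -2 + (-1*(-17))/Y = -2 + 17/Y)
r - A(J(7, 10)) = -365112 - (-2 + 17/1) = -365112 - (-2 + 17*1) = -365112 - (-2 + 17) = -365112 - 1*15 = -365112 - 15 = -365127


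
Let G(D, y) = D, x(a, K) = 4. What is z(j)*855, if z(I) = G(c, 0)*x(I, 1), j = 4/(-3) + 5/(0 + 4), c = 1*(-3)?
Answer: -10260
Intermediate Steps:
c = -3
j = -1/12 (j = 4*(-⅓) + 5/4 = -4/3 + 5*(¼) = -4/3 + 5/4 = -1/12 ≈ -0.083333)
z(I) = -12 (z(I) = -3*4 = -12)
z(j)*855 = -12*855 = -10260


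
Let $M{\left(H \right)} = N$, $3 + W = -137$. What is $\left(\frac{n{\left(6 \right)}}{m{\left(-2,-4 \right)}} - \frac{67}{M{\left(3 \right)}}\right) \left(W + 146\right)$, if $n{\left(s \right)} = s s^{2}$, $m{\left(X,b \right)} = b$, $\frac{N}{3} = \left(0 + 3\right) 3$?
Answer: $- \frac{3050}{9} \approx -338.89$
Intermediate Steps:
$W = -140$ ($W = -3 - 137 = -140$)
$N = 27$ ($N = 3 \left(0 + 3\right) 3 = 3 \cdot 3 \cdot 3 = 3 \cdot 9 = 27$)
$n{\left(s \right)} = s^{3}$
$M{\left(H \right)} = 27$
$\left(\frac{n{\left(6 \right)}}{m{\left(-2,-4 \right)}} - \frac{67}{M{\left(3 \right)}}\right) \left(W + 146\right) = \left(\frac{6^{3}}{-4} - \frac{67}{27}\right) \left(-140 + 146\right) = \left(216 \left(- \frac{1}{4}\right) - \frac{67}{27}\right) 6 = \left(-54 - \frac{67}{27}\right) 6 = \left(- \frac{1525}{27}\right) 6 = - \frac{3050}{9}$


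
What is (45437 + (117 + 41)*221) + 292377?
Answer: 372732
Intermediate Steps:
(45437 + (117 + 41)*221) + 292377 = (45437 + 158*221) + 292377 = (45437 + 34918) + 292377 = 80355 + 292377 = 372732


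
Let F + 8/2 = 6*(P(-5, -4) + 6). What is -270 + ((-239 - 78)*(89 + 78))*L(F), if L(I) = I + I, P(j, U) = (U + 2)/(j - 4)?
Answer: -10588610/3 ≈ -3.5295e+6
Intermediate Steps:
P(j, U) = (2 + U)/(-4 + j)
F = 100/3 (F = -4 + 6*((2 - 4)/(-4 - 5) + 6) = -4 + 6*(-2/(-9) + 6) = -4 + 6*(-⅑*(-2) + 6) = -4 + 6*(2/9 + 6) = -4 + 6*(56/9) = -4 + 112/3 = 100/3 ≈ 33.333)
L(I) = 2*I
-270 + ((-239 - 78)*(89 + 78))*L(F) = -270 + ((-239 - 78)*(89 + 78))*(2*(100/3)) = -270 - 317*167*(200/3) = -270 - 52939*200/3 = -270 - 10587800/3 = -10588610/3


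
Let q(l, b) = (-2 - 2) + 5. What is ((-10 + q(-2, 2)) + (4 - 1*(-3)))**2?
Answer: 4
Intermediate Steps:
q(l, b) = 1 (q(l, b) = -4 + 5 = 1)
((-10 + q(-2, 2)) + (4 - 1*(-3)))**2 = ((-10 + 1) + (4 - 1*(-3)))**2 = (-9 + (4 + 3))**2 = (-9 + 7)**2 = (-2)**2 = 4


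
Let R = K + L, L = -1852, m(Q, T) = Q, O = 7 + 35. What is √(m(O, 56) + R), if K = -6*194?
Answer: I*√2974 ≈ 54.534*I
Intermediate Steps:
O = 42
K = -1164
R = -3016 (R = -1164 - 1852 = -3016)
√(m(O, 56) + R) = √(42 - 3016) = √(-2974) = I*√2974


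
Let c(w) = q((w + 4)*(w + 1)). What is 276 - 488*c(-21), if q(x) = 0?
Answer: 276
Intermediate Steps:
c(w) = 0
276 - 488*c(-21) = 276 - 488*0 = 276 + 0 = 276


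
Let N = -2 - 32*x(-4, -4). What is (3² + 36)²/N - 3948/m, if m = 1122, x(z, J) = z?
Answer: 32863/2618 ≈ 12.553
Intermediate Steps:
N = 126 (N = -2 - 32*(-4) = -2 + 128 = 126)
(3² + 36)²/N - 3948/m = (3² + 36)²/126 - 3948/1122 = (9 + 36)²*(1/126) - 3948*1/1122 = 45²*(1/126) - 658/187 = 2025*(1/126) - 658/187 = 225/14 - 658/187 = 32863/2618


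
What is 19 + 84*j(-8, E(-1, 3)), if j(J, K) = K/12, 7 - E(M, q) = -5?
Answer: 103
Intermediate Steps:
E(M, q) = 12 (E(M, q) = 7 - 1*(-5) = 7 + 5 = 12)
j(J, K) = K/12 (j(J, K) = K*(1/12) = K/12)
19 + 84*j(-8, E(-1, 3)) = 19 + 84*((1/12)*12) = 19 + 84*1 = 19 + 84 = 103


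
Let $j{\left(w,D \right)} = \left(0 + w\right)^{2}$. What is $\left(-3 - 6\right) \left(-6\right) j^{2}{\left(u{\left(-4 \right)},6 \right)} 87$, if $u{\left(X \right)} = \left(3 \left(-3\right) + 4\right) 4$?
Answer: $751680000$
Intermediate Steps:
$u{\left(X \right)} = -20$ ($u{\left(X \right)} = \left(-9 + 4\right) 4 = \left(-5\right) 4 = -20$)
$j{\left(w,D \right)} = w^{2}$
$\left(-3 - 6\right) \left(-6\right) j^{2}{\left(u{\left(-4 \right)},6 \right)} 87 = \left(-3 - 6\right) \left(-6\right) \left(\left(-20\right)^{2}\right)^{2} \cdot 87 = \left(-9\right) \left(-6\right) 400^{2} \cdot 87 = 54 \cdot 160000 \cdot 87 = 8640000 \cdot 87 = 751680000$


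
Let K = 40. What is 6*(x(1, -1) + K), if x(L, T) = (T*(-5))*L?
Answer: 270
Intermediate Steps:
x(L, T) = -5*L*T (x(L, T) = (-5*T)*L = -5*L*T)
6*(x(1, -1) + K) = 6*(-5*1*(-1) + 40) = 6*(5 + 40) = 6*45 = 270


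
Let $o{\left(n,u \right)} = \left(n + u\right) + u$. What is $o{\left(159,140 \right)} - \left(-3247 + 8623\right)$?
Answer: $-4937$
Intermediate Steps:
$o{\left(n,u \right)} = n + 2 u$
$o{\left(159,140 \right)} - \left(-3247 + 8623\right) = \left(159 + 2 \cdot 140\right) - \left(-3247 + 8623\right) = \left(159 + 280\right) - 5376 = 439 - 5376 = -4937$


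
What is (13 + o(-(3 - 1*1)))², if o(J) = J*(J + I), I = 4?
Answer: 81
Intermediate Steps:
o(J) = J*(4 + J) (o(J) = J*(J + 4) = J*(4 + J))
(13 + o(-(3 - 1*1)))² = (13 + (-(3 - 1*1))*(4 - (3 - 1*1)))² = (13 + (-(3 - 1))*(4 - (3 - 1)))² = (13 + (-1*2)*(4 - 1*2))² = (13 - 2*(4 - 2))² = (13 - 2*2)² = (13 - 4)² = 9² = 81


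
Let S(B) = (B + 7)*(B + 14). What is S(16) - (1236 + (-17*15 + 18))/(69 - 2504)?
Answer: 1681149/2435 ≈ 690.41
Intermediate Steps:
S(B) = (7 + B)*(14 + B)
S(16) - (1236 + (-17*15 + 18))/(69 - 2504) = (98 + 16² + 21*16) - (1236 + (-17*15 + 18))/(69 - 2504) = (98 + 256 + 336) - (1236 + (-255 + 18))/(-2435) = 690 - (1236 - 237)*(-1)/2435 = 690 - 999*(-1)/2435 = 690 - 1*(-999/2435) = 690 + 999/2435 = 1681149/2435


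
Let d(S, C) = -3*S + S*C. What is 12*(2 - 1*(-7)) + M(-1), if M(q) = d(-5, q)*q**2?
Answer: 128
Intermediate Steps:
d(S, C) = -3*S + C*S
M(q) = q**2*(15 - 5*q) (M(q) = (-5*(-3 + q))*q**2 = (15 - 5*q)*q**2 = q**2*(15 - 5*q))
12*(2 - 1*(-7)) + M(-1) = 12*(2 - 1*(-7)) + 5*(-1)**2*(3 - 1*(-1)) = 12*(2 + 7) + 5*1*(3 + 1) = 12*9 + 5*1*4 = 108 + 20 = 128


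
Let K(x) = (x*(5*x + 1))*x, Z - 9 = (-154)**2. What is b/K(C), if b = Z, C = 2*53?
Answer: 23725/5966316 ≈ 0.0039765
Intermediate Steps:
C = 106
Z = 23725 (Z = 9 + (-154)**2 = 9 + 23716 = 23725)
b = 23725
K(x) = x**2*(1 + 5*x) (K(x) = (x*(1 + 5*x))*x = x**2*(1 + 5*x))
b/K(C) = 23725/((106**2*(1 + 5*106))) = 23725/((11236*(1 + 530))) = 23725/((11236*531)) = 23725/5966316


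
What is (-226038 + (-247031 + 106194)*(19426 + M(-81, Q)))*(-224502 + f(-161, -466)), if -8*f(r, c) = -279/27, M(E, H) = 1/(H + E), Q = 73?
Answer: 117937571143331371/192 ≈ 6.1426e+14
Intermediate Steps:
M(E, H) = 1/(E + H)
f(r, c) = 31/24 (f(r, c) = -(-279)/(8*27) = -1/8*(-31/3) = 31/24)
(-226038 + (-247031 + 106194)*(19426 + M(-81, Q)))*(-224502 + f(-161, -466)) = (-226038 + (-247031 + 106194)*(19426 + 1/(-81 + 73)))*(-224502 + 31/24) = (-226038 - 140837*(19426 + 1/(-8)))*(-5388017/24) = (-226038 - 140837*(19426 - 1/8))*(-5388017/24) = (-226038 - 140837*155407/8)*(-5388017/24) = (-226038 - 21887055659/8)*(-5388017/24) = -21888863963/8*(-5388017/24) = 117937571143331371/192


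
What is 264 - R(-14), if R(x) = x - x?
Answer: 264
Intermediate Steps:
R(x) = 0
264 - R(-14) = 264 - 1*0 = 264 + 0 = 264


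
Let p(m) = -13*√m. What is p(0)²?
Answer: 0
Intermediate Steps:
p(0)² = (-13*√0)² = (-13*0)² = 0² = 0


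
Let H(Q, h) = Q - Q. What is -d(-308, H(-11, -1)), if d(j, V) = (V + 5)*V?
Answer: 0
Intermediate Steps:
H(Q, h) = 0
d(j, V) = V*(5 + V) (d(j, V) = (5 + V)*V = V*(5 + V))
-d(-308, H(-11, -1)) = -0*(5 + 0) = -0*5 = -1*0 = 0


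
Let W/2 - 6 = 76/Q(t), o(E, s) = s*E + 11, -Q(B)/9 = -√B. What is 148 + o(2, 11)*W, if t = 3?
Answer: 544 + 1672*√3/9 ≈ 865.78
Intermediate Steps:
Q(B) = 9*√B (Q(B) = -(-9)*√B = 9*√B)
o(E, s) = 11 + E*s (o(E, s) = E*s + 11 = 11 + E*s)
W = 12 + 152*√3/27 (W = 12 + 2*(76/((9*√3))) = 12 + 2*(76*(√3/27)) = 12 + 2*(76*√3/27) = 12 + 152*√3/27 ≈ 21.751)
148 + o(2, 11)*W = 148 + (11 + 2*11)*(12 + 152*√3/27) = 148 + (11 + 22)*(12 + 152*√3/27) = 148 + 33*(12 + 152*√3/27) = 148 + (396 + 1672*√3/9) = 544 + 1672*√3/9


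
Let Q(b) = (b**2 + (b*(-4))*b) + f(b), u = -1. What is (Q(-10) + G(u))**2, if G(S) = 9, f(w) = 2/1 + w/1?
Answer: 89401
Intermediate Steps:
f(w) = 2 + w (f(w) = 2*1 + w*1 = 2 + w)
Q(b) = 2 + b - 3*b**2 (Q(b) = (b**2 + (b*(-4))*b) + (2 + b) = (b**2 + (-4*b)*b) + (2 + b) = (b**2 - 4*b**2) + (2 + b) = -3*b**2 + (2 + b) = 2 + b - 3*b**2)
(Q(-10) + G(u))**2 = ((2 - 10 - 3*(-10)**2) + 9)**2 = ((2 - 10 - 3*100) + 9)**2 = ((2 - 10 - 300) + 9)**2 = (-308 + 9)**2 = (-299)**2 = 89401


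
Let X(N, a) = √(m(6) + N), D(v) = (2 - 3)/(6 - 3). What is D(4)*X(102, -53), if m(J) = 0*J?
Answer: -√102/3 ≈ -3.3665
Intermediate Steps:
D(v) = -⅓ (D(v) = -1/3 = -1*⅓ = -⅓)
m(J) = 0
X(N, a) = √N (X(N, a) = √(0 + N) = √N)
D(4)*X(102, -53) = -√102/3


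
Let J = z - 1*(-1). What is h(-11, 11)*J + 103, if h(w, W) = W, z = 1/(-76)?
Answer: 8653/76 ≈ 113.86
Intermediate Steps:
z = -1/76 ≈ -0.013158
J = 75/76 (J = -1/76 - 1*(-1) = -1/76 + 1 = 75/76 ≈ 0.98684)
h(-11, 11)*J + 103 = 11*(75/76) + 103 = 825/76 + 103 = 8653/76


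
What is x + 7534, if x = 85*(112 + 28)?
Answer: 19434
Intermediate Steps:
x = 11900 (x = 85*140 = 11900)
x + 7534 = 11900 + 7534 = 19434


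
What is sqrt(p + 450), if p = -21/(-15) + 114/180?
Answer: sqrt(406830)/30 ≈ 21.261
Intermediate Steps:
p = 61/30 (p = -21*(-1/15) + 114*(1/180) = 7/5 + 19/30 = 61/30 ≈ 2.0333)
sqrt(p + 450) = sqrt(61/30 + 450) = sqrt(13561/30) = sqrt(406830)/30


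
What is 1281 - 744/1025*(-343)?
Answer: 1568217/1025 ≈ 1530.0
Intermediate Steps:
1281 - 744/1025*(-343) = 1281 + 255192/1025 = 1568217/1025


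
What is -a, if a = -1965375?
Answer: 1965375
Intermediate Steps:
-a = -1*(-1965375) = 1965375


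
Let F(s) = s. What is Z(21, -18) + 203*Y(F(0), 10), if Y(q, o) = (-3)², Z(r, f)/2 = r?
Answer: 1869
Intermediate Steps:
Z(r, f) = 2*r
Y(q, o) = 9
Z(21, -18) + 203*Y(F(0), 10) = 2*21 + 203*9 = 42 + 1827 = 1869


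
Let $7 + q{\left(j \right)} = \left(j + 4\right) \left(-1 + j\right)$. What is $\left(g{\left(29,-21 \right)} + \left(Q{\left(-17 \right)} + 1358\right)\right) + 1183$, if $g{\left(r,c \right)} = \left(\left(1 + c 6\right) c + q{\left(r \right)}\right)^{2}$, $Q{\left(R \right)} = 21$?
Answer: $12548326$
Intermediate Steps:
$q{\left(j \right)} = -7 + \left(-1 + j\right) \left(4 + j\right)$ ($q{\left(j \right)} = -7 + \left(j + 4\right) \left(-1 + j\right) = -7 + \left(4 + j\right) \left(-1 + j\right) = -7 + \left(-1 + j\right) \left(4 + j\right)$)
$g{\left(r,c \right)} = \left(-11 + r^{2} + 3 r + c \left(1 + 6 c\right)\right)^{2}$ ($g{\left(r,c \right)} = \left(\left(1 + c 6\right) c + \left(-11 + r^{2} + 3 r\right)\right)^{2} = \left(\left(1 + 6 c\right) c + \left(-11 + r^{2} + 3 r\right)\right)^{2} = \left(c \left(1 + 6 c\right) + \left(-11 + r^{2} + 3 r\right)\right)^{2} = \left(-11 + r^{2} + 3 r + c \left(1 + 6 c\right)\right)^{2}$)
$\left(g{\left(29,-21 \right)} + \left(Q{\left(-17 \right)} + 1358\right)\right) + 1183 = \left(\left(-11 - 21 + 29^{2} + 3 \cdot 29 + 6 \left(-21\right)^{2}\right)^{2} + \left(21 + 1358\right)\right) + 1183 = \left(\left(-11 - 21 + 841 + 87 + 6 \cdot 441\right)^{2} + 1379\right) + 1183 = \left(\left(-11 - 21 + 841 + 87 + 2646\right)^{2} + 1379\right) + 1183 = \left(3542^{2} + 1379\right) + 1183 = \left(12545764 + 1379\right) + 1183 = 12547143 + 1183 = 12548326$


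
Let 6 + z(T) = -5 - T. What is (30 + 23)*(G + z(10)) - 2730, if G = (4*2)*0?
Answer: -3843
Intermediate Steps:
z(T) = -11 - T (z(T) = -6 + (-5 - T) = -11 - T)
G = 0 (G = 8*0 = 0)
(30 + 23)*(G + z(10)) - 2730 = (30 + 23)*(0 + (-11 - 1*10)) - 2730 = 53*(0 + (-11 - 10)) - 2730 = 53*(0 - 21) - 2730 = 53*(-21) - 2730 = -1113 - 2730 = -3843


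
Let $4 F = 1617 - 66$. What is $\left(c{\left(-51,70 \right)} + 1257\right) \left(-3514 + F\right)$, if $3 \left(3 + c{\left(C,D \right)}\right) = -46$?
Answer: $- \frac{11617145}{3} \approx -3.8724 \cdot 10^{6}$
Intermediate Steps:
$c{\left(C,D \right)} = - \frac{55}{3}$ ($c{\left(C,D \right)} = -3 + \frac{1}{3} \left(-46\right) = -3 - \frac{46}{3} = - \frac{55}{3}$)
$F = \frac{1551}{4}$ ($F = \frac{1617 - 66}{4} = \frac{1}{4} \cdot 1551 = \frac{1551}{4} \approx 387.75$)
$\left(c{\left(-51,70 \right)} + 1257\right) \left(-3514 + F\right) = \left(- \frac{55}{3} + 1257\right) \left(-3514 + \frac{1551}{4}\right) = \frac{3716}{3} \left(- \frac{12505}{4}\right) = - \frac{11617145}{3}$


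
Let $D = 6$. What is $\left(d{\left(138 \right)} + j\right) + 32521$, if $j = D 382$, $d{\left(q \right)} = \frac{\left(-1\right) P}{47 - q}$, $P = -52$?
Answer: $\frac{243687}{7} \approx 34812.0$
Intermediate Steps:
$d{\left(q \right)} = \frac{52}{47 - q}$ ($d{\left(q \right)} = \frac{\left(-1\right) \left(-52\right)}{47 - q} = \frac{52}{47 - q}$)
$j = 2292$ ($j = 6 \cdot 382 = 2292$)
$\left(d{\left(138 \right)} + j\right) + 32521 = \left(- \frac{52}{-47 + 138} + 2292\right) + 32521 = \left(- \frac{52}{91} + 2292\right) + 32521 = \left(\left(-52\right) \frac{1}{91} + 2292\right) + 32521 = \left(- \frac{4}{7} + 2292\right) + 32521 = \frac{16040}{7} + 32521 = \frac{243687}{7}$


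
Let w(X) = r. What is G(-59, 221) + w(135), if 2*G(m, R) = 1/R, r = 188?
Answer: 83097/442 ≈ 188.00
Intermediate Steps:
G(m, R) = 1/(2*R)
w(X) = 188
G(-59, 221) + w(135) = (½)/221 + 188 = (½)*(1/221) + 188 = 1/442 + 188 = 83097/442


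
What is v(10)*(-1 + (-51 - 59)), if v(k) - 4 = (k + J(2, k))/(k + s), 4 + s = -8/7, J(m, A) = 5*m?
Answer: -15318/17 ≈ -901.06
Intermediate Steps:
s = -36/7 (s = -4 - 8/7 = -36/7 ≈ -5.1429)
v(k) = 4 + (10 + k)/(-36/7 + k) (v(k) = 4 + (k + 5*2)/(k - 36/7) = 4 + (k + 10)/(-36/7 + k) = 4 + (10 + k)/(-36/7 + k))
v(10)*(-1 + (-51 - 59)) = ((-74 + 35*10)/(-36 + 7*10))*(-1 + (-51 - 59)) = ((-74 + 350)/(-36 + 70))*(-1 - 110) = (276/34)*(-111) = ((1/34)*276)*(-111) = (138/17)*(-111) = -15318/17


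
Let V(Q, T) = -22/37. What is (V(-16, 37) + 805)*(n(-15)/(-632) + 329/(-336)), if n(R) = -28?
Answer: -35169945/46768 ≈ -752.01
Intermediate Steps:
V(Q, T) = -22/37 (V(Q, T) = -22*1/37 = -22/37)
(V(-16, 37) + 805)*(n(-15)/(-632) + 329/(-336)) = (-22/37 + 805)*(-28/(-632) + 329/(-336)) = 29763*(-28*(-1/632) + 329*(-1/336))/37 = 29763*(7/158 - 47/48)/37 = (29763/37)*(-3545/3792) = -35169945/46768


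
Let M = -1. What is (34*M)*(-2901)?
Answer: 98634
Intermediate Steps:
(34*M)*(-2901) = (34*(-1))*(-2901) = -34*(-2901) = 98634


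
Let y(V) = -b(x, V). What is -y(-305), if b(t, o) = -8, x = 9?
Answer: -8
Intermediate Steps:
y(V) = 8 (y(V) = -1*(-8) = 8)
-y(-305) = -1*8 = -8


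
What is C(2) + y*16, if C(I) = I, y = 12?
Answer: 194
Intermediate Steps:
C(2) + y*16 = 2 + 12*16 = 2 + 192 = 194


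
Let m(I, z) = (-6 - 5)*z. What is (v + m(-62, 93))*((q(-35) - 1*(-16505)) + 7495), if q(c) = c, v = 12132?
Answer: 266227185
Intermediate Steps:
m(I, z) = -11*z
(v + m(-62, 93))*((q(-35) - 1*(-16505)) + 7495) = (12132 - 11*93)*((-35 - 1*(-16505)) + 7495) = (12132 - 1023)*((-35 + 16505) + 7495) = 11109*(16470 + 7495) = 11109*23965 = 266227185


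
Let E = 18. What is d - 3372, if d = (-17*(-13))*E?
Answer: 606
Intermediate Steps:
d = 3978 (d = -17*(-13)*18 = 221*18 = 3978)
d - 3372 = 3978 - 3372 = 606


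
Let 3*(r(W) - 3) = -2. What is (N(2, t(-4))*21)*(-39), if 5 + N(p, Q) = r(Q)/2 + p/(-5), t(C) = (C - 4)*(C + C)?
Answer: 34671/10 ≈ 3467.1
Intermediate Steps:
t(C) = 2*C*(-4 + C) (t(C) = (-4 + C)*(2*C) = 2*C*(-4 + C))
r(W) = 7/3 (r(W) = 3 + (1/3)*(-2) = 3 - 2/3 = 7/3)
N(p, Q) = -23/6 - p/5 (N(p, Q) = -5 + ((7/3)/2 + p/(-5)) = -5 + ((7/3)*(1/2) + p*(-1/5)) = -5 + (7/6 - p/5) = -23/6 - p/5)
(N(2, t(-4))*21)*(-39) = ((-23/6 - 1/5*2)*21)*(-39) = ((-23/6 - 2/5)*21)*(-39) = -127/30*21*(-39) = -889/10*(-39) = 34671/10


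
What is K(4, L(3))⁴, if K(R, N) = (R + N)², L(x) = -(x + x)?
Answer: 256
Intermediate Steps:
L(x) = -2*x
K(R, N) = (N + R)²
K(4, L(3))⁴ = ((-2*3 + 4)²)⁴ = ((-6 + 4)²)⁴ = ((-2)²)⁴ = 4⁴ = 256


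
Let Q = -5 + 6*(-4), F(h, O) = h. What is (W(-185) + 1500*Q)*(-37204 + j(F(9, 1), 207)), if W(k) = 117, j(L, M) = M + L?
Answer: 1604650404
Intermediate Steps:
Q = -29 (Q = -5 - 24 = -29)
j(L, M) = L + M
(W(-185) + 1500*Q)*(-37204 + j(F(9, 1), 207)) = (117 + 1500*(-29))*(-37204 + (9 + 207)) = (117 - 43500)*(-37204 + 216) = -43383*(-36988) = 1604650404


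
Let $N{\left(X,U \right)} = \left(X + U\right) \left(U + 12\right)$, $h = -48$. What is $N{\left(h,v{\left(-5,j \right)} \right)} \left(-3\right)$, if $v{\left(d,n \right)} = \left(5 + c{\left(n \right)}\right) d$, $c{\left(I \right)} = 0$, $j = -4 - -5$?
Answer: $-2847$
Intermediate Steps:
$j = 1$ ($j = -4 + 5 = 1$)
$v{\left(d,n \right)} = 5 d$ ($v{\left(d,n \right)} = \left(5 + 0\right) d = 5 d$)
$N{\left(X,U \right)} = \left(12 + U\right) \left(U + X\right)$ ($N{\left(X,U \right)} = \left(U + X\right) \left(12 + U\right) = \left(12 + U\right) \left(U + X\right)$)
$N{\left(h,v{\left(-5,j \right)} \right)} \left(-3\right) = \left(\left(5 \left(-5\right)\right)^{2} + 12 \cdot 5 \left(-5\right) + 12 \left(-48\right) + 5 \left(-5\right) \left(-48\right)\right) \left(-3\right) = \left(\left(-25\right)^{2} + 12 \left(-25\right) - 576 - -1200\right) \left(-3\right) = \left(625 - 300 - 576 + 1200\right) \left(-3\right) = 949 \left(-3\right) = -2847$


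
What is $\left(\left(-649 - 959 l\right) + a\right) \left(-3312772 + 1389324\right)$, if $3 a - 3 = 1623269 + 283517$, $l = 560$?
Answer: $- \frac{564958993456}{3} \approx -1.8832 \cdot 10^{11}$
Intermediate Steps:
$a = \frac{1906789}{3}$ ($a = 1 + \frac{1623269 + 283517}{3} = 1 + \frac{1}{3} \cdot 1906786 = 1 + \frac{1906786}{3} = \frac{1906789}{3} \approx 6.356 \cdot 10^{5}$)
$\left(\left(-649 - 959 l\right) + a\right) \left(-3312772 + 1389324\right) = \left(\left(-649 - 537040\right) + \frac{1906789}{3}\right) \left(-3312772 + 1389324\right) = \left(\left(-649 - 537040\right) + \frac{1906789}{3}\right) \left(-1923448\right) = \left(-537689 + \frac{1906789}{3}\right) \left(-1923448\right) = \frac{293722}{3} \left(-1923448\right) = - \frac{564958993456}{3}$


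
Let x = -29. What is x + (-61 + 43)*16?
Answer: -317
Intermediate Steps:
x + (-61 + 43)*16 = -29 + (-61 + 43)*16 = -29 - 18*16 = -29 - 288 = -317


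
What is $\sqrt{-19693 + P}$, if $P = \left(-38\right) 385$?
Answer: $i \sqrt{34323} \approx 185.26 i$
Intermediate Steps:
$P = -14630$
$\sqrt{-19693 + P} = \sqrt{-19693 - 14630} = \sqrt{-34323} = i \sqrt{34323}$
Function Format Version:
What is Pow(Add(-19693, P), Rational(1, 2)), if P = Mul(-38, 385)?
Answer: Mul(I, Pow(34323, Rational(1, 2))) ≈ Mul(185.26, I)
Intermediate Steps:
P = -14630
Pow(Add(-19693, P), Rational(1, 2)) = Pow(Add(-19693, -14630), Rational(1, 2)) = Pow(-34323, Rational(1, 2)) = Mul(I, Pow(34323, Rational(1, 2)))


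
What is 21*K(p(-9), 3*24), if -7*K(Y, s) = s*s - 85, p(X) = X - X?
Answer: -15297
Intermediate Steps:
p(X) = 0
K(Y, s) = 85/7 - s**2/7 (K(Y, s) = -(s*s - 85)/7 = -(s**2 - 85)/7 = -(-85 + s**2)/7 = 85/7 - s**2/7)
21*K(p(-9), 3*24) = 21*(85/7 - (3*24)**2/7) = 21*(85/7 - 1/7*72**2) = 21*(85/7 - 1/7*5184) = 21*(85/7 - 5184/7) = 21*(-5099/7) = -15297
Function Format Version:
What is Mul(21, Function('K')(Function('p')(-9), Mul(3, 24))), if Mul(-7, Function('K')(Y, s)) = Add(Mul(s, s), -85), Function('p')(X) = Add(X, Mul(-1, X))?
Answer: -15297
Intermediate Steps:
Function('p')(X) = 0
Function('K')(Y, s) = Add(Rational(85, 7), Mul(Rational(-1, 7), Pow(s, 2))) (Function('K')(Y, s) = Mul(Rational(-1, 7), Add(Mul(s, s), -85)) = Mul(Rational(-1, 7), Add(Pow(s, 2), -85)) = Mul(Rational(-1, 7), Add(-85, Pow(s, 2))) = Add(Rational(85, 7), Mul(Rational(-1, 7), Pow(s, 2))))
Mul(21, Function('K')(Function('p')(-9), Mul(3, 24))) = Mul(21, Add(Rational(85, 7), Mul(Rational(-1, 7), Pow(Mul(3, 24), 2)))) = Mul(21, Add(Rational(85, 7), Mul(Rational(-1, 7), Pow(72, 2)))) = Mul(21, Add(Rational(85, 7), Mul(Rational(-1, 7), 5184))) = Mul(21, Add(Rational(85, 7), Rational(-5184, 7))) = Mul(21, Rational(-5099, 7)) = -15297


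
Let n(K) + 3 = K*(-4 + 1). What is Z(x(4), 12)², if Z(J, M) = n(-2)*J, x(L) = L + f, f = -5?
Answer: 9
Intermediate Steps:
n(K) = -3 - 3*K (n(K) = -3 + K*(-4 + 1) = -3 + K*(-3) = -3 - 3*K)
x(L) = -5 + L (x(L) = L - 5 = -5 + L)
Z(J, M) = 3*J (Z(J, M) = (-3 - 3*(-2))*J = (-3 + 6)*J = 3*J)
Z(x(4), 12)² = (3*(-5 + 4))² = (3*(-1))² = (-3)² = 9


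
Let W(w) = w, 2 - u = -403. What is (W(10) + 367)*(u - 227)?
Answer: 67106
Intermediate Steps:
u = 405 (u = 2 - 1*(-403) = 2 + 403 = 405)
(W(10) + 367)*(u - 227) = (10 + 367)*(405 - 227) = 377*178 = 67106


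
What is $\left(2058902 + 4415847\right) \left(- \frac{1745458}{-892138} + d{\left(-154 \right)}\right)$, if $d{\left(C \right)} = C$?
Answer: $- \frac{33779212290681}{34313} \approx -9.8444 \cdot 10^{8}$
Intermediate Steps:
$\left(2058902 + 4415847\right) \left(- \frac{1745458}{-892138} + d{\left(-154 \right)}\right) = \left(2058902 + 4415847\right) \left(- \frac{1745458}{-892138} - 154\right) = 6474749 \left(\left(-1745458\right) \left(- \frac{1}{892138}\right) - 154\right) = 6474749 \left(\frac{67133}{34313} - 154\right) = 6474749 \left(- \frac{5217069}{34313}\right) = - \frac{33779212290681}{34313}$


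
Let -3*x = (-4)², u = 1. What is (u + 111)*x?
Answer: -1792/3 ≈ -597.33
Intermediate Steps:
x = -16/3 (x = -⅓*(-4)² = -⅓*16 = -16/3 ≈ -5.3333)
(u + 111)*x = (1 + 111)*(-16/3) = 112*(-16/3) = -1792/3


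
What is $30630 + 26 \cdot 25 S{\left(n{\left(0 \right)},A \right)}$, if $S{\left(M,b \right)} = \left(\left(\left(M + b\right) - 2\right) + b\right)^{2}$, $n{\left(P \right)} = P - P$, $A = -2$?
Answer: $54030$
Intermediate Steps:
$n{\left(P \right)} = 0$
$S{\left(M,b \right)} = \left(-2 + M + 2 b\right)^{2}$ ($S{\left(M,b \right)} = \left(\left(-2 + M + b\right) + b\right)^{2} = \left(-2 + M + 2 b\right)^{2}$)
$30630 + 26 \cdot 25 S{\left(n{\left(0 \right)},A \right)} = 30630 + 26 \cdot 25 \left(-2 + 0 + 2 \left(-2\right)\right)^{2} = 30630 + 650 \left(-2 + 0 - 4\right)^{2} = 30630 + 650 \left(-6\right)^{2} = 30630 + 650 \cdot 36 = 30630 + 23400 = 54030$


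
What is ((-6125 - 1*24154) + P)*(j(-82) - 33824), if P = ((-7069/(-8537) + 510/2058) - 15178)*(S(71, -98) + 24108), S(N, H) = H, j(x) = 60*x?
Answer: 120537379726237192/8537 ≈ 1.4119e+13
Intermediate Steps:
P = -3110865288020/8537 (P = ((-7069/(-8537) + 510/2058) - 15178)*(-98 + 24108) = ((-7069*(-1/8537) + 510*(1/2058)) - 15178)*24010 = ((7069/8537 + 85/343) - 15178)*24010 = (3150312/2928191 - 15178)*24010 = -44440932686/2928191*24010 = -3110865288020/8537 ≈ -3.6440e+8)
((-6125 - 1*24154) + P)*(j(-82) - 33824) = ((-6125 - 1*24154) - 3110865288020/8537)*(60*(-82) - 33824) = ((-6125 - 24154) - 3110865288020/8537)*(-4920 - 33824) = (-30279 - 3110865288020/8537)*(-38744) = -3111123779843/8537*(-38744) = 120537379726237192/8537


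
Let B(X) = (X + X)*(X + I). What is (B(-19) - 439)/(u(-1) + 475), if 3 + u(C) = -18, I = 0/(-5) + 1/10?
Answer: 698/1135 ≈ 0.61498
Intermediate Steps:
I = ⅒ (I = 0*(-⅕) + 1*(⅒) = 0 + ⅒ = ⅒ ≈ 0.10000)
u(C) = -21 (u(C) = -3 - 18 = -21)
B(X) = 2*X*(⅒ + X) (B(X) = (X + X)*(X + ⅒) = (2*X)*(⅒ + X) = 2*X*(⅒ + X))
(B(-19) - 439)/(u(-1) + 475) = ((⅕)*(-19)*(1 + 10*(-19)) - 439)/(-21 + 475) = ((⅕)*(-19)*(1 - 190) - 439)/454 = ((⅕)*(-19)*(-189) - 439)*(1/454) = (3591/5 - 439)*(1/454) = (1396/5)*(1/454) = 698/1135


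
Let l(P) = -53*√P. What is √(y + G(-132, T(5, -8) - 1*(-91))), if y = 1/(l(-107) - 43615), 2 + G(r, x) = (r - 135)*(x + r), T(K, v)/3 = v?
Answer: √((756851094 + 919709*I*√107)/(43615 + 53*I*√107)) ≈ 131.73 + 0.e-9*I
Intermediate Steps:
T(K, v) = 3*v
G(r, x) = -2 + (-135 + r)*(r + x) (G(r, x) = -2 + (r - 135)*(x + r) = -2 + (-135 + r)*(r + x))
y = 1/(-43615 - 53*I*√107) (y = 1/(-53*I*√107 - 43615) = 1/(-43615 - 53*I*√107) ≈ -2.2924e-5 + 2.882e-7*I)
√(y + G(-132, T(5, -8) - 1*(-91))) = √(I/(-43615*I + 53*√107) + (-2 + (-132)² - 135*(-132) - 135*(3*(-8) - 1*(-91)) - 132*(3*(-8) - 1*(-91)))) = √(I/(-43615*I + 53*√107) + (-2 + 17424 + 17820 - 135*(-24 + 91) - 132*(-24 + 91))) = √(I/(-43615*I + 53*√107) + (-2 + 17424 + 17820 - 135*67 - 132*67)) = √(I/(-43615*I + 53*√107) + (-2 + 17424 + 17820 - 9045 - 8844)) = √(I/(-43615*I + 53*√107) + 17353) = √(17353 + I/(-43615*I + 53*√107))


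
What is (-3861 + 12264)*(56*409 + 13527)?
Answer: 306129693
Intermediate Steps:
(-3861 + 12264)*(56*409 + 13527) = 8403*(22904 + 13527) = 8403*36431 = 306129693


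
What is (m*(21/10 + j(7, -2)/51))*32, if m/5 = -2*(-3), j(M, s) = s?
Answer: 33632/17 ≈ 1978.4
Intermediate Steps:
m = 30 (m = 5*(-2*(-3)) = 5*6 = 30)
(m*(21/10 + j(7, -2)/51))*32 = (30*(21/10 - 2/51))*32 = (30*(1051/510))*32 = (1051/17)*32 = 33632/17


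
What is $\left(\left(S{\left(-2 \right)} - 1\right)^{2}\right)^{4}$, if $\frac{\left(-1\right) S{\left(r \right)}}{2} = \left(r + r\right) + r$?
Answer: $214358881$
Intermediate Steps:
$S{\left(r \right)} = - 6 r$ ($S{\left(r \right)} = - 2 \left(\left(r + r\right) + r\right) = - 2 \left(2 r + r\right) = - 2 \cdot 3 r = - 6 r$)
$\left(\left(S{\left(-2 \right)} - 1\right)^{2}\right)^{4} = \left(\left(\left(-6\right) \left(-2\right) - 1\right)^{2}\right)^{4} = \left(\left(12 - 1\right)^{2}\right)^{4} = \left(11^{2}\right)^{4} = 121^{4} = 214358881$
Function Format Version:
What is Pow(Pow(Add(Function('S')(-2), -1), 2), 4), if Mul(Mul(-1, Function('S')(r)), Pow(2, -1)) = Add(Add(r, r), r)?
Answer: 214358881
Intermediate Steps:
Function('S')(r) = Mul(-6, r) (Function('S')(r) = Mul(-2, Add(Add(r, r), r)) = Mul(-2, Add(Mul(2, r), r)) = Mul(-2, Mul(3, r)) = Mul(-6, r))
Pow(Pow(Add(Function('S')(-2), -1), 2), 4) = Pow(Pow(Add(Mul(-6, -2), -1), 2), 4) = Pow(Pow(Add(12, -1), 2), 4) = Pow(Pow(11, 2), 4) = Pow(121, 4) = 214358881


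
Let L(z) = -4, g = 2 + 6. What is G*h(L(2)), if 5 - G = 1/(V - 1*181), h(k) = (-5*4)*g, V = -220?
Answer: -320960/401 ≈ -800.40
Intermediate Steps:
g = 8
h(k) = -160 (h(k) = -5*4*8 = -20*8 = -160)
G = 2006/401 (G = 5 - 1/(-220 - 1*181) = 5 - 1/(-220 - 181) = 5 - 1/(-401) = 5 - 1*(-1/401) = 5 + 1/401 = 2006/401 ≈ 5.0025)
G*h(L(2)) = (2006/401)*(-160) = -320960/401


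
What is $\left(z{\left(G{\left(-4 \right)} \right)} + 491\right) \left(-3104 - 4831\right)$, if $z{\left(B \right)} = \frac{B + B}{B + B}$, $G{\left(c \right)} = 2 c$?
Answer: $-3904020$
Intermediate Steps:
$z{\left(B \right)} = 1$ ($z{\left(B \right)} = \frac{2 B}{2 B} = 2 B \frac{1}{2 B} = 1$)
$\left(z{\left(G{\left(-4 \right)} \right)} + 491\right) \left(-3104 - 4831\right) = \left(1 + 491\right) \left(-3104 - 4831\right) = 492 \left(-7935\right) = -3904020$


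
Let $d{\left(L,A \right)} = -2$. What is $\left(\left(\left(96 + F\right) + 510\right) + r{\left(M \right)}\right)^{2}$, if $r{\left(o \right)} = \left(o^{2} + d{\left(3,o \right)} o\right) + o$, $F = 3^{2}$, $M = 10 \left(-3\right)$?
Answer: $2387025$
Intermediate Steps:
$M = -30$
$F = 9$
$r{\left(o \right)} = o^{2} - o$ ($r{\left(o \right)} = \left(o^{2} - 2 o\right) + o = o^{2} - o$)
$\left(\left(\left(96 + F\right) + 510\right) + r{\left(M \right)}\right)^{2} = \left(\left(\left(96 + 9\right) + 510\right) - 30 \left(-1 - 30\right)\right)^{2} = \left(\left(105 + 510\right) - -930\right)^{2} = \left(615 + 930\right)^{2} = 1545^{2} = 2387025$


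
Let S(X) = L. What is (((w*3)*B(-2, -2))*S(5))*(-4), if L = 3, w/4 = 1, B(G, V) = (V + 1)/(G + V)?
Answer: -36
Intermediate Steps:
B(G, V) = (1 + V)/(G + V)
w = 4 (w = 4*1 = 4)
S(X) = 3
(((w*3)*B(-2, -2))*S(5))*(-4) = (((4*3)*((1 - 2)/(-2 - 2)))*3)*(-4) = ((12*(-1/(-4)))*3)*(-4) = ((12*(-¼*(-1)))*3)*(-4) = ((12*(¼))*3)*(-4) = (3*3)*(-4) = 9*(-4) = -36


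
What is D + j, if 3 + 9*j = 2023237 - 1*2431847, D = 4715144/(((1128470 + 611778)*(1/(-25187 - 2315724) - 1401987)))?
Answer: -291717326641649871514681/6425287349308739082 ≈ -45401.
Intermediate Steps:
D = -1379716557023/713920816589859898 (D = 4715144/((1740248*(1/(-2340911) - 1401987))) = 4715144/((1740248*(-1/2340911 - 1401987))) = 4715144/((1740248*(-3281926790158/2340911))) = 4715144/(-5711366532718879184/2340911) = 4715144*(-2340911/5711366532718879184) = -1379716557023/713920816589859898 ≈ -1.9326e-6)
j = -408613/9 (j = -1/3 + (2023237 - 1*2431847)/9 = -1/3 + (2023237 - 2431847)/9 = -1/3 + (1/9)*(-408610) = -1/3 - 408610/9 = -408613/9 ≈ -45401.)
D + j = -1379716557023/713920816589859898 - 408613/9 = -291717326641649871514681/6425287349308739082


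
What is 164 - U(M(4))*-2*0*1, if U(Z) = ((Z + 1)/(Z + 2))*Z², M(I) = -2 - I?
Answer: 164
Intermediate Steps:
U(Z) = Z²*(1 + Z)/(2 + Z) (U(Z) = ((1 + Z)/(2 + Z))*Z² = Z²*(1 + Z)/(2 + Z))
164 - U(M(4))*-2*0*1 = 164 - (-2 - 1*4)²*(1 + (-2 - 1*4))/(2 + (-2 - 1*4))*-2*0*1 = 164 - (-2 - 4)²*(1 + (-2 - 4))/(2 + (-2 - 4))*0*1 = 164 - (-6)²*(1 - 6)/(2 - 6)*0 = 164 - 36*(-5)/(-4)*0 = 164 - 36*(-¼)*(-5)*0 = 164 - 45*0 = 164 - 1*0 = 164 + 0 = 164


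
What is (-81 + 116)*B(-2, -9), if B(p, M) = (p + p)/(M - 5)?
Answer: 10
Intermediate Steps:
B(p, M) = 2*p/(-5 + M) (B(p, M) = (2*p)/(-5 + M) = 2*p/(-5 + M))
(-81 + 116)*B(-2, -9) = (-81 + 116)*(2*(-2)/(-5 - 9)) = 35*(2*(-2)/(-14)) = 35*(2*(-2)*(-1/14)) = 35*(2/7) = 10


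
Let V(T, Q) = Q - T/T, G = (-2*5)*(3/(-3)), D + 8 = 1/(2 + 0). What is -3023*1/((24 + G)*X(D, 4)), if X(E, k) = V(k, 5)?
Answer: -3023/136 ≈ -22.228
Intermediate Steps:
D = -15/2 (D = -8 + 1/(2 + 0) = -8 + 1/2 = -8 + ½ = -15/2 ≈ -7.5000)
G = 10 (G = -30*(-1)/3 = -10*(-1) = 10)
V(T, Q) = -1 + Q (V(T, Q) = Q - 1*1 = Q - 1 = -1 + Q)
X(E, k) = 4 (X(E, k) = -1 + 5 = 4)
-3023*1/((24 + G)*X(D, 4)) = -3023*1/(4*(24 + 10)) = -3023/(34*4) = -3023/136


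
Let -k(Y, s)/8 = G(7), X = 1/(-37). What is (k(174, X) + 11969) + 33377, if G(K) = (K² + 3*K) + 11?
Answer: 44698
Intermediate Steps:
X = -1/37 ≈ -0.027027
G(K) = 11 + K² + 3*K
k(Y, s) = -648 (k(Y, s) = -8*(11 + 7² + 3*7) = -8*(11 + 49 + 21) = -8*81 = -648)
(k(174, X) + 11969) + 33377 = (-648 + 11969) + 33377 = 11321 + 33377 = 44698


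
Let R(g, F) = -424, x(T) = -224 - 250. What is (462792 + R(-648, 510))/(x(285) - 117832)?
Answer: -231184/59153 ≈ -3.9082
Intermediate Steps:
x(T) = -474
(462792 + R(-648, 510))/(x(285) - 117832) = (462792 - 424)/(-474 - 117832) = 462368/(-118306) = 462368*(-1/118306) = -231184/59153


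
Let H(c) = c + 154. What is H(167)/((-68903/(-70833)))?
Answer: 22737393/68903 ≈ 329.99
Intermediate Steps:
H(c) = 154 + c
H(167)/((-68903/(-70833))) = (154 + 167)/((-68903/(-70833))) = 321/((-68903*(-1/70833))) = 321/(68903/70833) = 321*(70833/68903) = 22737393/68903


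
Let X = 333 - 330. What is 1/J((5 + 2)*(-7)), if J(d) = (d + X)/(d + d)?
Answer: 49/23 ≈ 2.1304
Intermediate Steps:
X = 3
J(d) = (3 + d)/(2*d) (J(d) = (d + 3)/(d + d) = (3 + d)/((2*d)) = (3 + d)*(1/(2*d)) = (3 + d)/(2*d))
1/J((5 + 2)*(-7)) = 1/((3 + (5 + 2)*(-7))/(2*(((5 + 2)*(-7))))) = 1/((3 + 7*(-7))/(2*((7*(-7))))) = 1/((½)*(3 - 49)/(-49)) = 1/((½)*(-1/49)*(-46)) = 1/(23/49) = 49/23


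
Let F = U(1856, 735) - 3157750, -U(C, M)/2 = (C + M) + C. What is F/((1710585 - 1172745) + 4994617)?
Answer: -3166644/5532457 ≈ -0.57238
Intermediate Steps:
U(C, M) = -4*C - 2*M (U(C, M) = -2*((C + M) + C) = -2*(M + 2*C) = -4*C - 2*M)
F = -3166644 (F = (-4*1856 - 2*735) - 3157750 = (-7424 - 1470) - 3157750 = -8894 - 3157750 = -3166644)
F/((1710585 - 1172745) + 4994617) = -3166644/((1710585 - 1172745) + 4994617) = -3166644/(537840 + 4994617) = -3166644/5532457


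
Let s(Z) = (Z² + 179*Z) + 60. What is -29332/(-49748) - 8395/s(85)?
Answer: 12116777/55966500 ≈ 0.21650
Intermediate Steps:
s(Z) = 60 + Z² + 179*Z
-29332/(-49748) - 8395/s(85) = -29332/(-49748) - 8395/(60 + 85² + 179*85) = -29332*(-1/49748) - 8395/(60 + 7225 + 15215) = 7333/12437 - 8395/22500 = 7333/12437 - 8395*1/22500 = 7333/12437 - 1679/4500 = 12116777/55966500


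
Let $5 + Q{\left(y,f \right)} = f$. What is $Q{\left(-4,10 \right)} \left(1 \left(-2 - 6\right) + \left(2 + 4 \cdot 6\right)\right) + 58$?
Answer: $148$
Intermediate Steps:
$Q{\left(y,f \right)} = -5 + f$
$Q{\left(-4,10 \right)} \left(1 \left(-2 - 6\right) + \left(2 + 4 \cdot 6\right)\right) + 58 = \left(-5 + 10\right) \left(1 \left(-2 - 6\right) + \left(2 + 4 \cdot 6\right)\right) + 58 = 5 \left(1 \left(-2 - 6\right) + \left(2 + 24\right)\right) + 58 = 5 \left(1 \left(-8\right) + 26\right) + 58 = 5 \left(-8 + 26\right) + 58 = 5 \cdot 18 + 58 = 90 + 58 = 148$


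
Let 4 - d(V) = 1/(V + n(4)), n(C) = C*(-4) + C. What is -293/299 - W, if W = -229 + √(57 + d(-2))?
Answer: 68178/299 - 3*√1330/14 ≈ 220.21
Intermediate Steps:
n(C) = -3*C (n(C) = -4*C + C = -3*C)
d(V) = 4 - 1/(-12 + V) (d(V) = 4 - 1/(V - 3*4) = 4 - 1/(V - 12) = 4 - 1/(-12 + V))
W = -229 + 3*√1330/14 (W = -229 + √(57 + (-49 + 4*(-2))/(-12 - 2)) = -229 + √(57 + (-49 - 8)/(-14)) = -229 + √(57 - 1/14*(-57)) = -229 + √(57 + 57/14) = -229 + √(855/14) = -229 + 3*√1330/14 ≈ -221.19)
-293/299 - W = -293/299 - (-229 + 3*√1330/14) = -293*1/299 + (229 - 3*√1330/14) = -293/299 + (229 - 3*√1330/14) = 68178/299 - 3*√1330/14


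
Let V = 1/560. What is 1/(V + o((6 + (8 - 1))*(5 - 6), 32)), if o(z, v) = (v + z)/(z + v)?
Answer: 560/561 ≈ 0.99822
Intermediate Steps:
o(z, v) = 1 (o(z, v) = (v + z)/(v + z) = 1)
V = 1/560 ≈ 0.0017857
1/(V + o((6 + (8 - 1))*(5 - 6), 32)) = 1/(1/560 + 1) = 1/(561/560) = 560/561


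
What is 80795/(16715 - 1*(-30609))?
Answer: 80795/47324 ≈ 1.7073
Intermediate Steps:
80795/(16715 - 1*(-30609)) = 80795/(16715 + 30609) = 80795/47324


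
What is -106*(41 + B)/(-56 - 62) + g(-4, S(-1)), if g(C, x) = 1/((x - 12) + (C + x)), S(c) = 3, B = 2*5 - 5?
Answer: 24321/590 ≈ 41.222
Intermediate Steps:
B = 5 (B = 10 - 5 = 5)
g(C, x) = 1/(-12 + C + 2*x) (g(C, x) = 1/((-12 + x) + (C + x)) = 1/(-12 + C + 2*x))
-106*(41 + B)/(-56 - 62) + g(-4, S(-1)) = -106*(41 + 5)/(-56 - 62) + 1/(-12 - 4 + 2*3) = -4876/(-118) + 1/(-12 - 4 + 6) = -4876*(-1)/118 + 1/(-10) = -106*(-23/59) - ⅒ = 2438/59 - ⅒ = 24321/590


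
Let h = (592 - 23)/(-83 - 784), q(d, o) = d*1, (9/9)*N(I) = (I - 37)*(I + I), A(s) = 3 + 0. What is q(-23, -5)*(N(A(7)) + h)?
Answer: 4081051/867 ≈ 4707.1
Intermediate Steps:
A(s) = 3
N(I) = 2*I*(-37 + I) (N(I) = (I - 37)*(I + I) = (-37 + I)*(2*I) = 2*I*(-37 + I))
q(d, o) = d
h = -569/867 (h = 569/(-867) = 569*(-1/867) = -569/867 ≈ -0.65629)
q(-23, -5)*(N(A(7)) + h) = -23*(2*3*(-37 + 3) - 569/867) = -23*(2*3*(-34) - 569/867) = -23*(-204 - 569/867) = -23*(-177437/867) = 4081051/867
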